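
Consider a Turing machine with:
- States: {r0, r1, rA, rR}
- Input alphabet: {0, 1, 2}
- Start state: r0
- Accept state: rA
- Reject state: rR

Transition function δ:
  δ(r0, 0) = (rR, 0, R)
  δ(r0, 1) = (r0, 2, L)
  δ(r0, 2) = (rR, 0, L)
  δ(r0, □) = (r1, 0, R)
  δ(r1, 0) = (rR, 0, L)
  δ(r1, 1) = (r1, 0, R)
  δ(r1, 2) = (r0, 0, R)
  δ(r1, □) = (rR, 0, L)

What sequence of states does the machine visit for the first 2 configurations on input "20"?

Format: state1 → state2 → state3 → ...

Execution trace:
Initial: [r0]20
Step 1: δ(r0, 2) = (rR, 0, L) → [rR]□00

The machine reaches the reject state rR and halts.

State sequence: r0 → rR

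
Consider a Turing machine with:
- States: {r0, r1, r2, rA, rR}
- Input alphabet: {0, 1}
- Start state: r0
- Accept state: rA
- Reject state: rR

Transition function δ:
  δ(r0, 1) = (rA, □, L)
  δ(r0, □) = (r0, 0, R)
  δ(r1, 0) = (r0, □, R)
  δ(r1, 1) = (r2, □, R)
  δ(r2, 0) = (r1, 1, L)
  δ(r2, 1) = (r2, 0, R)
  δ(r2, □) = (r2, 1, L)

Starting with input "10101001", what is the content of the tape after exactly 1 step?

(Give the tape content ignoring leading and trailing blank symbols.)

Execution trace:
Initial: [r0]10101001
Step 1: δ(r0, 1) = (rA, □, L) → [rA]□□0101001

The machine reaches the accept state rA and halts.

After 1 step, the tape (ignoring leading/trailing blanks) is: 0101001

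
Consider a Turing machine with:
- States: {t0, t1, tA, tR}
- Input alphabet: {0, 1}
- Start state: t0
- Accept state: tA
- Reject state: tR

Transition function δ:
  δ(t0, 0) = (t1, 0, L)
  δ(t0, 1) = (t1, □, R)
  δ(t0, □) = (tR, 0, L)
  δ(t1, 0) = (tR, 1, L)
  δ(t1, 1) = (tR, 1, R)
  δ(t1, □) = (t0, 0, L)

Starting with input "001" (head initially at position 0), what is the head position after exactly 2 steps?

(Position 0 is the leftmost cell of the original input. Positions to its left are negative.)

Execution trace (head position shown):
Step 0: [t0]001  (head at position 0)
Step 1: move left → [t1]□001  (head at position -1)
Step 2: move left → [t0]□0001  (head at position -2)

After 2 steps, the head is at position -2.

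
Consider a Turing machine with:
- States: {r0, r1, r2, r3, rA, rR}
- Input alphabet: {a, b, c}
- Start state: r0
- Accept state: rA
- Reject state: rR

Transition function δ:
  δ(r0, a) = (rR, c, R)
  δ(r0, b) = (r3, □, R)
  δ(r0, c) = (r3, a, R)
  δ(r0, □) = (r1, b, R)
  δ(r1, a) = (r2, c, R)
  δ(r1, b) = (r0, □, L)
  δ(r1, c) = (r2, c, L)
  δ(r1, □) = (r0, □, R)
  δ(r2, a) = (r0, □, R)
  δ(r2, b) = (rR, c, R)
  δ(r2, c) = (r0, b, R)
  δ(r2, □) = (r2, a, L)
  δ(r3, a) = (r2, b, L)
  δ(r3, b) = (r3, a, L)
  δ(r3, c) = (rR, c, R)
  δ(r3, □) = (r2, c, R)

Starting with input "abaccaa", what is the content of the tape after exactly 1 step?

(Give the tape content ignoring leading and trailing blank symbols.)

Execution trace:
Initial: [r0]abaccaa
Step 1: δ(r0, a) = (rR, c, R) → c[rR]baccaa

The machine reaches the reject state rR and halts.

After 1 step, the tape (ignoring leading/trailing blanks) is: cbaccaa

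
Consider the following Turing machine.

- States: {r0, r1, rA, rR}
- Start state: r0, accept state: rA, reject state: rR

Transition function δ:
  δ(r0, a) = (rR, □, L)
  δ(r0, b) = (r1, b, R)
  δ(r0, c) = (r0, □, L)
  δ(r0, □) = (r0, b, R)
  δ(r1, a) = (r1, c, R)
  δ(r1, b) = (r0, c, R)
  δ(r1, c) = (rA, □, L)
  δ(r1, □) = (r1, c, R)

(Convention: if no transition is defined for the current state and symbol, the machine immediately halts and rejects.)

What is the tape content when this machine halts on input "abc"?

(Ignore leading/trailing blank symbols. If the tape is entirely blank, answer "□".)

Execution trace:
Initial: [r0]abc
Step 1: δ(r0, a) = (rR, □, L) → [rR]□□bc

The machine reaches the reject state rR and halts.

Final tape (ignoring leading/trailing blanks): bc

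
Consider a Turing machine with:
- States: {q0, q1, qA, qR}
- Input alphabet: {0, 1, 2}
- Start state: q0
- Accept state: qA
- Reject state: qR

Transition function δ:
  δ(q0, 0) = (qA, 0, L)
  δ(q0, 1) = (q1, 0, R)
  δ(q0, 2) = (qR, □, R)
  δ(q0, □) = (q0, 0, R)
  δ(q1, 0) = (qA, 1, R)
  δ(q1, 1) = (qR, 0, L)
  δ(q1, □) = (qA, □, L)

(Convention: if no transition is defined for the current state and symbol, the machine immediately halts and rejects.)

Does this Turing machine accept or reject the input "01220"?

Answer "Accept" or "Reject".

Execution trace:
Initial: [q0]01220
Step 1: δ(q0, 0) = (qA, 0, L) → [qA]□01220

The machine reaches the accept state qA and halts.

Answer: Accept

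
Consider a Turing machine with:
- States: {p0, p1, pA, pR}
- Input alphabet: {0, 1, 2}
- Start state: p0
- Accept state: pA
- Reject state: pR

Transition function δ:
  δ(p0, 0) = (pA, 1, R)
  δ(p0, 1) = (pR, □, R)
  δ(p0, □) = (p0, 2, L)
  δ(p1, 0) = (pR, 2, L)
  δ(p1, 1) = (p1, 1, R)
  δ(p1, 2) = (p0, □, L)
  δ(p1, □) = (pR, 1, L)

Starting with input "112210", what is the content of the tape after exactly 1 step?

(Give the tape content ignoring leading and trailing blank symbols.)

Execution trace:
Initial: [p0]112210
Step 1: δ(p0, 1) = (pR, □, R) → □[pR]12210

The machine reaches the reject state pR and halts.

After 1 step, the tape (ignoring leading/trailing blanks) is: 12210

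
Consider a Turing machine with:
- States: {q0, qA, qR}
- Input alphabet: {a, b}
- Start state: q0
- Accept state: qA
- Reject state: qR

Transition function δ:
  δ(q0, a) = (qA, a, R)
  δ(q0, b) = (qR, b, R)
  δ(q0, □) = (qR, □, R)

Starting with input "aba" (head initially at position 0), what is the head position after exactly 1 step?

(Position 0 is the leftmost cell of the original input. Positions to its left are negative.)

Execution trace (head position shown):
Step 0: [q0]aba  (head at position 0)
Step 1: move right → a[qA]ba  (head at position 1)

After 1 step, the head is at position 1.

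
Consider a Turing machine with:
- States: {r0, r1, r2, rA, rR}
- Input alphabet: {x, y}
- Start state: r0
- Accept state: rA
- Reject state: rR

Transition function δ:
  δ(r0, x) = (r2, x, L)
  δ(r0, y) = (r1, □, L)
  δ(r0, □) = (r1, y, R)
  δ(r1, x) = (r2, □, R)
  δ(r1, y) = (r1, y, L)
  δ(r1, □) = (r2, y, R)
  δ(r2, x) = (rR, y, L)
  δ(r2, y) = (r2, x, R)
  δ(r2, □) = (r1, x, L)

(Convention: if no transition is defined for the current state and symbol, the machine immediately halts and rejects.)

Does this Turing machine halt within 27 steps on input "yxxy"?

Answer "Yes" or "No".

Execution trace:
Initial: [r0]yxxy
Step 1: δ(r0, y) = (r1, □, L) → [r1]□□xxy
Step 2: δ(r1, □) = (r2, y, R) → y[r2]□xxy
Step 3: δ(r2, □) = (r1, x, L) → [r1]yxxxy
Step 4: δ(r1, y) = (r1, y, L) → [r1]□yxxxy
Step 5: δ(r1, □) = (r2, y, R) → y[r2]yxxxy
Step 6: δ(r2, y) = (r2, x, R) → yx[r2]xxxy
Step 7: δ(r2, x) = (rR, y, L) → y[rR]xyxxy

The machine reaches the reject state rR and halts.
The machine halted after 7 steps (within the 27-step bound).

Answer: Yes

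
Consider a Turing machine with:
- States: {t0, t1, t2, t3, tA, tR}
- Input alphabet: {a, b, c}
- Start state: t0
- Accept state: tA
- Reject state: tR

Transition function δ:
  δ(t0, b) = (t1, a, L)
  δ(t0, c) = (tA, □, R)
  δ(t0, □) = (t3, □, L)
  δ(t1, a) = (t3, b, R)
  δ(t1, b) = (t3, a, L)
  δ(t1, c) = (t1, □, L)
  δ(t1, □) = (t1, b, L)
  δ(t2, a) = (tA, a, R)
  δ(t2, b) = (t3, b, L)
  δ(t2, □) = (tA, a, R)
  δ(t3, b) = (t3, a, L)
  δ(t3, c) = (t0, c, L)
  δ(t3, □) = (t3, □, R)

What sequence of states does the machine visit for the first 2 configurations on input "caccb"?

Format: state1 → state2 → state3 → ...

Execution trace:
Initial: [t0]caccb
Step 1: δ(t0, c) = (tA, □, R) → □[tA]accb

The machine reaches the accept state tA and halts.

State sequence: t0 → tA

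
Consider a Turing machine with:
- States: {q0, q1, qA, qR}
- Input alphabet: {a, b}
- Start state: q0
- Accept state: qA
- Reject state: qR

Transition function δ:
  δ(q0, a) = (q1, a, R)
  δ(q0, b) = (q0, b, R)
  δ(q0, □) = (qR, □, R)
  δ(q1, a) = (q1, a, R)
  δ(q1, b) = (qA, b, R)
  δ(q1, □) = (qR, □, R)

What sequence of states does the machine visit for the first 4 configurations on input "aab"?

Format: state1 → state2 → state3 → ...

Execution trace:
Initial: [q0]aab
Step 1: δ(q0, a) = (q1, a, R) → a[q1]ab
Step 2: δ(q1, a) = (q1, a, R) → aa[q1]b
Step 3: δ(q1, b) = (qA, b, R) → aab[qA]□

The machine reaches the accept state qA and halts.

State sequence: q0 → q1 → q1 → qA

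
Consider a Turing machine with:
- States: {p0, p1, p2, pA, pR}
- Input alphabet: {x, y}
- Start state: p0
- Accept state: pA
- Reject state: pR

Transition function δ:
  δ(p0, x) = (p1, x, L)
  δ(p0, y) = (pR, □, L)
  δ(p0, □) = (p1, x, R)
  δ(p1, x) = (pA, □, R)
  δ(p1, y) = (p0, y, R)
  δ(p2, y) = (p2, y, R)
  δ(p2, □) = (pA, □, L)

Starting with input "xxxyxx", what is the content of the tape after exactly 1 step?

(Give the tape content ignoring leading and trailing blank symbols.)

Execution trace:
Initial: [p0]xxxyxx
Step 1: δ(p0, x) = (p1, x, L) → [p1]□xxxyxx

No transition is defined for δ(p1, □). By convention the machine halts and rejects.

After 1 step, the tape (ignoring leading/trailing blanks) is: xxxyxx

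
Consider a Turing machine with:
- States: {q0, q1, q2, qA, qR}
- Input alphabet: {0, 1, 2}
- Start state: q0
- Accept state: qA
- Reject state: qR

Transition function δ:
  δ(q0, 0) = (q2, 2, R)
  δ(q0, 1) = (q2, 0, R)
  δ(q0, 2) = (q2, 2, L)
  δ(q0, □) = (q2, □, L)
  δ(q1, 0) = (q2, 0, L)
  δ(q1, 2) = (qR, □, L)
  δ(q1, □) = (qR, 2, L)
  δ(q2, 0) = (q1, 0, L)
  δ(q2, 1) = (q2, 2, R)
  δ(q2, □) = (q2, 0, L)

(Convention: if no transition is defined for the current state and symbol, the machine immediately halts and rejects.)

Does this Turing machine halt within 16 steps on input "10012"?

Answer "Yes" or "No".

Execution trace:
Initial: [q0]10012
Step 1: δ(q0, 1) = (q2, 0, R) → 0[q2]0012
Step 2: δ(q2, 0) = (q1, 0, L) → [q1]00012
Step 3: δ(q1, 0) = (q2, 0, L) → [q2]□00012
Step 4: δ(q2, □) = (q2, 0, L) → [q2]□000012
Step 5: δ(q2, □) = (q2, 0, L) → [q2]□0000012
Step 6: δ(q2, □) = (q2, 0, L) → [q2]□00000012
Step 7: δ(q2, □) = (q2, 0, L) → [q2]□000000012
Step 8: δ(q2, □) = (q2, 0, L) → [q2]□0000000012
Step 9: δ(q2, □) = (q2, 0, L) → [q2]□00000000012
Step 10: δ(q2, □) = (q2, 0, L) → [q2]□000000000012
Step 11: δ(q2, □) = (q2, 0, L) → [q2]□0000000000012
Step 12: δ(q2, □) = (q2, 0, L) → [q2]□00000000000012
Step 13: δ(q2, □) = (q2, 0, L) → [q2]□000000000000012
Step 14: δ(q2, □) = (q2, 0, L) → [q2]□0000000000000012
Step 15: δ(q2, □) = (q2, 0, L) → [q2]□00000000000000012
Step 16: δ(q2, □) = (q2, 0, L) → [q2]□000000000000000012

The machine has not reached a halting state after 16 steps.
The machine did not halt within the 16-step bound.

Answer: No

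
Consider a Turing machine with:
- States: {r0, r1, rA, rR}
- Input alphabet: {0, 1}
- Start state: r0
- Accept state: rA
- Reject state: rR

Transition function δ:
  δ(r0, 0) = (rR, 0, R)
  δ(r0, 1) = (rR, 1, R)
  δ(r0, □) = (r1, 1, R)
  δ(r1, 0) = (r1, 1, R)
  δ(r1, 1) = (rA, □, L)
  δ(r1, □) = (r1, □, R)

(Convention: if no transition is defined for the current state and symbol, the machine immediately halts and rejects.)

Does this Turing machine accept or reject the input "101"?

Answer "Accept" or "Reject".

Execution trace:
Initial: [r0]101
Step 1: δ(r0, 1) = (rR, 1, R) → 1[rR]01

The machine reaches the reject state rR and halts.

Answer: Reject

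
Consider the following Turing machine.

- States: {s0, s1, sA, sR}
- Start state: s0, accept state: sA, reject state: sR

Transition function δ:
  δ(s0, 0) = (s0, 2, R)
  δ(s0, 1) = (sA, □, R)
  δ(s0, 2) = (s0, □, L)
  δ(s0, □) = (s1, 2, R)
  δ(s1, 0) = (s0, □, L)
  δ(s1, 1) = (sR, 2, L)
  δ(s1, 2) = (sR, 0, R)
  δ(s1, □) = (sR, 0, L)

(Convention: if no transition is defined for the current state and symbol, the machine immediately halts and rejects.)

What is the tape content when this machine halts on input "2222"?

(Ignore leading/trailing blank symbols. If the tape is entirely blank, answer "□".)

Execution trace:
Initial: [s0]2222
Step 1: δ(s0, 2) = (s0, □, L) → [s0]□□222
Step 2: δ(s0, □) = (s1, 2, R) → 2[s1]□222
Step 3: δ(s1, □) = (sR, 0, L) → [sR]20222

The machine reaches the reject state sR and halts.

Final tape (ignoring leading/trailing blanks): 20222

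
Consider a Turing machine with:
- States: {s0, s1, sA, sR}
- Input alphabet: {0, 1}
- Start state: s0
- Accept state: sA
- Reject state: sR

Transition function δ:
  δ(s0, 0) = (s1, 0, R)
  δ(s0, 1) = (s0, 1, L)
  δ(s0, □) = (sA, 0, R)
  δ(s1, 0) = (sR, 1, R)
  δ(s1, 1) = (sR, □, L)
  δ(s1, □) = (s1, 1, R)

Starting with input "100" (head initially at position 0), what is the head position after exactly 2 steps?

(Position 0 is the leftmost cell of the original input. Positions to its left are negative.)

Execution trace (head position shown):
Step 0: [s0]100  (head at position 0)
Step 1: move left → [s0]□100  (head at position -1)
Step 2: move right → 0[sA]100  (head at position 0)

After 2 steps, the head is at position 0.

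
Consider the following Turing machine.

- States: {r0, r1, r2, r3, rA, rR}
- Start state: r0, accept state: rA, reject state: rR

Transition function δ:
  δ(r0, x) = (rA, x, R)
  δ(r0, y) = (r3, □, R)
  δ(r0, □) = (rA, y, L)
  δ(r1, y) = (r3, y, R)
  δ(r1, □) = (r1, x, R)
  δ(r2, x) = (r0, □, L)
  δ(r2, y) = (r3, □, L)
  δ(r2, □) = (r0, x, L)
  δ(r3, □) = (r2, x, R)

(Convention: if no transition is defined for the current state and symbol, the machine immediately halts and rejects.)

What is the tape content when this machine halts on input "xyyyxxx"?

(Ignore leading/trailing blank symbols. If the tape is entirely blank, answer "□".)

Execution trace:
Initial: [r0]xyyyxxx
Step 1: δ(r0, x) = (rA, x, R) → x[rA]yyyxxx

The machine reaches the accept state rA and halts.

Final tape (ignoring leading/trailing blanks): xyyyxxx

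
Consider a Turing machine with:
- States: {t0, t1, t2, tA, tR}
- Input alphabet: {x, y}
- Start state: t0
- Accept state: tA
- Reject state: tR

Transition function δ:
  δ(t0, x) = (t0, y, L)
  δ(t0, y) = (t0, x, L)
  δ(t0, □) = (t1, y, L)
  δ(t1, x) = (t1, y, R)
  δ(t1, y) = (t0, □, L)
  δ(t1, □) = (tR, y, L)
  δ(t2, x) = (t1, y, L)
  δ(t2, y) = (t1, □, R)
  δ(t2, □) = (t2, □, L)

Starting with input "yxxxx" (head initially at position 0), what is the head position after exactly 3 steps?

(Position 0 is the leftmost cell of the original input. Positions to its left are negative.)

Execution trace (head position shown):
Step 0: [t0]yxxxx  (head at position 0)
Step 1: move left → [t0]□xxxxx  (head at position -1)
Step 2: move left → [t1]□yxxxxx  (head at position -2)
Step 3: move left → [tR]□yyxxxxx  (head at position -3)

After 3 steps, the head is at position -3.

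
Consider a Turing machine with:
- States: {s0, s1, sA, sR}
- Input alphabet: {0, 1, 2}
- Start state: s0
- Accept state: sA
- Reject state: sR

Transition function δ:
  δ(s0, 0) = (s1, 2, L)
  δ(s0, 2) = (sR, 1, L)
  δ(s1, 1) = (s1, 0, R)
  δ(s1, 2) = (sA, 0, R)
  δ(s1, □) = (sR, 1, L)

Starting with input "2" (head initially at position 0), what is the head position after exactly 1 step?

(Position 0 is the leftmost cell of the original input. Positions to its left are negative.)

Execution trace (head position shown):
Step 0: [s0]2  (head at position 0)
Step 1: move left → [sR]□1  (head at position -1)

After 1 step, the head is at position -1.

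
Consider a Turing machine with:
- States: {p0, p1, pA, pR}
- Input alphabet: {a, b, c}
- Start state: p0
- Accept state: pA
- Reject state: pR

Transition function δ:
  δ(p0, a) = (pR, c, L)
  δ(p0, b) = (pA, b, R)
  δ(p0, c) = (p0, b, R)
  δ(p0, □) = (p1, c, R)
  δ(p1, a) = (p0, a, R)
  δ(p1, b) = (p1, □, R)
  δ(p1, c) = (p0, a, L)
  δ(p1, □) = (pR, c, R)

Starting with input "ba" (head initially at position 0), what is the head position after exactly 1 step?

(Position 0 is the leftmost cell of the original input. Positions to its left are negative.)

Execution trace (head position shown):
Step 0: [p0]ba  (head at position 0)
Step 1: move right → b[pA]a  (head at position 1)

After 1 step, the head is at position 1.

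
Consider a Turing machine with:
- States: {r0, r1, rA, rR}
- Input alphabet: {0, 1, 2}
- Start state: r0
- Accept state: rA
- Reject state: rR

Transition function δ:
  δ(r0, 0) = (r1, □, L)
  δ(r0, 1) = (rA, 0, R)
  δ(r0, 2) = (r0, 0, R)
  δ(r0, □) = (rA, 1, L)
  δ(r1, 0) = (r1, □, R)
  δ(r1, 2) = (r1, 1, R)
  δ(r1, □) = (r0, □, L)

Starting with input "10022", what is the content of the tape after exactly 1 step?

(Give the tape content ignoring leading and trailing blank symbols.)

Execution trace:
Initial: [r0]10022
Step 1: δ(r0, 1) = (rA, 0, R) → 0[rA]0022

The machine reaches the accept state rA and halts.

After 1 step, the tape (ignoring leading/trailing blanks) is: 00022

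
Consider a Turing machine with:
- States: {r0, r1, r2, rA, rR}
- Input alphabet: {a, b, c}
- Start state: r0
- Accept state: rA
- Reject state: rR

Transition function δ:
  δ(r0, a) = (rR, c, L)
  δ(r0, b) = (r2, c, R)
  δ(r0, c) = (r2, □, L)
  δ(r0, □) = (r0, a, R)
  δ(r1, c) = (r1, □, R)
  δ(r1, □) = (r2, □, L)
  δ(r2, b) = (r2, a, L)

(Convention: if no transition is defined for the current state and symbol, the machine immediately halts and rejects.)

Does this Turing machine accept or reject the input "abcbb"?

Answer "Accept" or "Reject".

Execution trace:
Initial: [r0]abcbb
Step 1: δ(r0, a) = (rR, c, L) → [rR]□cbcbb

The machine reaches the reject state rR and halts.

Answer: Reject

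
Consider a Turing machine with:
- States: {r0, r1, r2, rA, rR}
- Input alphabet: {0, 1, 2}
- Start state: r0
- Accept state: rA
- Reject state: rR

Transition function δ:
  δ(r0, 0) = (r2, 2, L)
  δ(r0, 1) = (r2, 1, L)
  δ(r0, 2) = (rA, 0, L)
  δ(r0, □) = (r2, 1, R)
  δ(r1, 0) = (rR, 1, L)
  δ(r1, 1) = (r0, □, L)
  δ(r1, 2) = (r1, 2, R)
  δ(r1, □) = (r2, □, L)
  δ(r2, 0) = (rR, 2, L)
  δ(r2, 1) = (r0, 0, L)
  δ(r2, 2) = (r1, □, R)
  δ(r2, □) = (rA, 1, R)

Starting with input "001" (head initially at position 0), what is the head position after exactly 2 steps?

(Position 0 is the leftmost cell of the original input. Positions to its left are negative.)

Execution trace (head position shown):
Step 0: [r0]001  (head at position 0)
Step 1: move left → [r2]□201  (head at position -1)
Step 2: move right → 1[rA]201  (head at position 0)

After 2 steps, the head is at position 0.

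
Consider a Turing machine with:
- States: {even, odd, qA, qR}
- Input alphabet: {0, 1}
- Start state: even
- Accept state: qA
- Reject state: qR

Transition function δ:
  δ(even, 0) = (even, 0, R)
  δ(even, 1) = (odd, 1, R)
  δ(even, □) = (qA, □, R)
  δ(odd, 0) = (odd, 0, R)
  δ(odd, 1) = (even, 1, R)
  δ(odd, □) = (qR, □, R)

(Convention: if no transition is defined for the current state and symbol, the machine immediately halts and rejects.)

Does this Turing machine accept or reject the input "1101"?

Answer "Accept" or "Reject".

Execution trace:
Initial: [even]1101
Step 1: δ(even, 1) = (odd, 1, R) → 1[odd]101
Step 2: δ(odd, 1) = (even, 1, R) → 11[even]01
Step 3: δ(even, 0) = (even, 0, R) → 110[even]1
Step 4: δ(even, 1) = (odd, 1, R) → 1101[odd]□
Step 5: δ(odd, □) = (qR, □, R) → 1101□[qR]□

The machine reaches the reject state qR and halts.

Answer: Reject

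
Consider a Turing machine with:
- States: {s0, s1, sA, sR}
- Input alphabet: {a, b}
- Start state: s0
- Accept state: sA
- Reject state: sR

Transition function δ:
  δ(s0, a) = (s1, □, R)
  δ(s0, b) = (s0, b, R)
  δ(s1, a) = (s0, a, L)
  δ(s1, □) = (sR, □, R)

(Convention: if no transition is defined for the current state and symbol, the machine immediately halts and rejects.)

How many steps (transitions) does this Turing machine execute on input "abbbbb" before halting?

Execution trace:
Initial: [s0]abbbbb
Step 1: δ(s0, a) = (s1, □, R) → □[s1]bbbbb

No transition is defined for δ(s1, b). By convention the machine halts and rejects.

The machine executed 1 step before halting.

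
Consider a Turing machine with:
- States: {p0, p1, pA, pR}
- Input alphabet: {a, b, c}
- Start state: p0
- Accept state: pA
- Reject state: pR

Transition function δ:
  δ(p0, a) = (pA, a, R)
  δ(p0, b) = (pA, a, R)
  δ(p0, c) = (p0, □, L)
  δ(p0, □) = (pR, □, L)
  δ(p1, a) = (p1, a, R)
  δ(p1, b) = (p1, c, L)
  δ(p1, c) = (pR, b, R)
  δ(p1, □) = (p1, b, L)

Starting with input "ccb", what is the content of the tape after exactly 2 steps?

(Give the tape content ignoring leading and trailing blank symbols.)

Execution trace:
Initial: [p0]ccb
Step 1: δ(p0, c) = (p0, □, L) → [p0]□□cb
Step 2: δ(p0, □) = (pR, □, L) → [pR]□□□cb

The machine reaches the reject state pR and halts.

After 2 steps, the tape (ignoring leading/trailing blanks) is: cb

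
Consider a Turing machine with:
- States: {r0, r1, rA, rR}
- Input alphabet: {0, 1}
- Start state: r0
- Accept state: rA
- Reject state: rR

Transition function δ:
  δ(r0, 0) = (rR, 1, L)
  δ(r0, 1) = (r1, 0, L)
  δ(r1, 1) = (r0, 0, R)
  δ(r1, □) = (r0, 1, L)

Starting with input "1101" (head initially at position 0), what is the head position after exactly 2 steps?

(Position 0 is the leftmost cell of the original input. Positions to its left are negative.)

Execution trace (head position shown):
Step 0: [r0]1101  (head at position 0)
Step 1: move left → [r1]□0101  (head at position -1)
Step 2: move left → [r0]□10101  (head at position -2)

After 2 steps, the head is at position -2.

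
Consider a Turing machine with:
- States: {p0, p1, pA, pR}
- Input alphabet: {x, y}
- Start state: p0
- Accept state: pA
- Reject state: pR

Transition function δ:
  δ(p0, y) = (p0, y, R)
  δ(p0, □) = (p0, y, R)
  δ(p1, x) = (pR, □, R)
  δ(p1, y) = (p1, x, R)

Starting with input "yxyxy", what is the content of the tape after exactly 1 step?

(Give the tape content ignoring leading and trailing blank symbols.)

Execution trace:
Initial: [p0]yxyxy
Step 1: δ(p0, y) = (p0, y, R) → y[p0]xyxy

No transition is defined for δ(p0, x). By convention the machine halts and rejects.

After 1 step, the tape (ignoring leading/trailing blanks) is: yxyxy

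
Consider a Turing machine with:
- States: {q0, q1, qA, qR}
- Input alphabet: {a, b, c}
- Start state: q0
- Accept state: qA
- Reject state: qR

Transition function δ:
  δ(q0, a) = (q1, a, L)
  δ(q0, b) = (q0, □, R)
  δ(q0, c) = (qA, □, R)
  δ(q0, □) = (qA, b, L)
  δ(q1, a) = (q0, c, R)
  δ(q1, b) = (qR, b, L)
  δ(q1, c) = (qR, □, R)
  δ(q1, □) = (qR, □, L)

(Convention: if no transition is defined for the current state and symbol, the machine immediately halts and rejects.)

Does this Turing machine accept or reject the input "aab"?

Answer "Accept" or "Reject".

Execution trace:
Initial: [q0]aab
Step 1: δ(q0, a) = (q1, a, L) → [q1]□aab
Step 2: δ(q1, □) = (qR, □, L) → [qR]□□aab

The machine reaches the reject state qR and halts.

Answer: Reject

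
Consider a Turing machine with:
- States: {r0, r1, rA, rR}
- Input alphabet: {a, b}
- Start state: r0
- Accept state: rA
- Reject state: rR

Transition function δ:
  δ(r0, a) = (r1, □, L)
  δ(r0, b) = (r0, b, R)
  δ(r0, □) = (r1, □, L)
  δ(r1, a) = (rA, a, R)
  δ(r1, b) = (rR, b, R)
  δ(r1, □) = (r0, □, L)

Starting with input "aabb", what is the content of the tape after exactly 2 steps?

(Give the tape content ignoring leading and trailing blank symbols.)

Execution trace:
Initial: [r0]aabb
Step 1: δ(r0, a) = (r1, □, L) → [r1]□□abb
Step 2: δ(r1, □) = (r0, □, L) → [r0]□□□abb

After 2 steps, the tape (ignoring leading/trailing blanks) is: abb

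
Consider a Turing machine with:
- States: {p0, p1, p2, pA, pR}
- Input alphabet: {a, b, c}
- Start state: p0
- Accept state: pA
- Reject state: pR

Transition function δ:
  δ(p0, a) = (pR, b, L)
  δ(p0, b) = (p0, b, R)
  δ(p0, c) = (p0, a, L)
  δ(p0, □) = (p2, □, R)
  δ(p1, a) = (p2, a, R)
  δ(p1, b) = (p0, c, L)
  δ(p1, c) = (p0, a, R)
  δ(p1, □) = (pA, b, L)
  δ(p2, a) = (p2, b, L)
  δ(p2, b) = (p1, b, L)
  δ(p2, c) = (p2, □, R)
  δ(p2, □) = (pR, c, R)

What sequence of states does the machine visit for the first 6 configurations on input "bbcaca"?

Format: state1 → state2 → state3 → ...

Execution trace:
Initial: [p0]bbcaca
Step 1: δ(p0, b) = (p0, b, R) → b[p0]bcaca
Step 2: δ(p0, b) = (p0, b, R) → bb[p0]caca
Step 3: δ(p0, c) = (p0, a, L) → b[p0]baaca
Step 4: δ(p0, b) = (p0, b, R) → bb[p0]aaca
Step 5: δ(p0, a) = (pR, b, L) → b[pR]bbaca

The machine reaches the reject state pR and halts.

State sequence: p0 → p0 → p0 → p0 → p0 → pR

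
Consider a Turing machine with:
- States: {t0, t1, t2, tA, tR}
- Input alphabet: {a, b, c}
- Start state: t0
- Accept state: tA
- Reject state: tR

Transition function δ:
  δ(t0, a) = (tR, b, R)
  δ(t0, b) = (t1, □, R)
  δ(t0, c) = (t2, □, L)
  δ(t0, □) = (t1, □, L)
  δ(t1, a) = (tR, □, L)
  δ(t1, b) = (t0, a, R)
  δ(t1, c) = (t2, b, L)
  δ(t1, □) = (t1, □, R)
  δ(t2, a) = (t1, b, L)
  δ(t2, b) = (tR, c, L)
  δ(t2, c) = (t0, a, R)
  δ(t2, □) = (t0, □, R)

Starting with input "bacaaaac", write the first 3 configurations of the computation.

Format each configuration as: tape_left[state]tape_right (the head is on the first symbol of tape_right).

Transitions applied:
Step 1: δ(t0, b) = (t1, □, R)
Step 2: δ(t1, a) = (tR, □, L)

The first 3 configurations are:
[t0]bacaaaac ⊢ □[t1]acaaaac ⊢ [tR]□□caaaac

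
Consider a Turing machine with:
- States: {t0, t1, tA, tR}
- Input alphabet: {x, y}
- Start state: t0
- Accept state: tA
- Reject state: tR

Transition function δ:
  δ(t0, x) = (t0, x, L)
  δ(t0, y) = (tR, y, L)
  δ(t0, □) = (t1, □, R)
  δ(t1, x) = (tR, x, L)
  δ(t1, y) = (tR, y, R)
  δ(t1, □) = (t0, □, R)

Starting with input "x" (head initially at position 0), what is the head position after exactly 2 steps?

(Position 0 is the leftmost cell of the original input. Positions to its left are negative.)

Execution trace (head position shown):
Step 0: [t0]x  (head at position 0)
Step 1: move left → [t0]□x  (head at position -1)
Step 2: move right → □[t1]x  (head at position 0)

After 2 steps, the head is at position 0.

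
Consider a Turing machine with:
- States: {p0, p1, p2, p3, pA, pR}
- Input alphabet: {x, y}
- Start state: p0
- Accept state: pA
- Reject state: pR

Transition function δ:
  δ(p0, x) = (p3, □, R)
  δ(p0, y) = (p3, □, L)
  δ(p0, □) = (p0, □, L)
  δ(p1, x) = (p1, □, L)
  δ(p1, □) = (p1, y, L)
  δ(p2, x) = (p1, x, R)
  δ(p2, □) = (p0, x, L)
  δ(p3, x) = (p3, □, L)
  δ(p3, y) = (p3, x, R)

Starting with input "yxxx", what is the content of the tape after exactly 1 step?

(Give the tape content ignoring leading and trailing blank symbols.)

Execution trace:
Initial: [p0]yxxx
Step 1: δ(p0, y) = (p3, □, L) → [p3]□□xxx

No transition is defined for δ(p3, □). By convention the machine halts and rejects.

After 1 step, the tape (ignoring leading/trailing blanks) is: xxx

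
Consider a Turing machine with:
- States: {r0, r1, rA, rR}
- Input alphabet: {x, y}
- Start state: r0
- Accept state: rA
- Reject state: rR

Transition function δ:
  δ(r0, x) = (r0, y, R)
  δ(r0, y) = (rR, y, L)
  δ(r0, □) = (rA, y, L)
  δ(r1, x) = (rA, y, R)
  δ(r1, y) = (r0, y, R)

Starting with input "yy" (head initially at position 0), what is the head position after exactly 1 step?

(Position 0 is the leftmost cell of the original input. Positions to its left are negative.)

Execution trace (head position shown):
Step 0: [r0]yy  (head at position 0)
Step 1: move left → [rR]□yy  (head at position -1)

After 1 step, the head is at position -1.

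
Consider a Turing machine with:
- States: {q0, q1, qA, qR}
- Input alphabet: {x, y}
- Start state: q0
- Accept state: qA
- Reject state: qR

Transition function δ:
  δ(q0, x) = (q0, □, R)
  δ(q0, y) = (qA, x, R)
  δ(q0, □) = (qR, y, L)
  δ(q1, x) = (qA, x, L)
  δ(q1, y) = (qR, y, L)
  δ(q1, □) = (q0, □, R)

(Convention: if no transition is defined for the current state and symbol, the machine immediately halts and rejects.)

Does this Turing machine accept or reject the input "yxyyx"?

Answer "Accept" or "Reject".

Execution trace:
Initial: [q0]yxyyx
Step 1: δ(q0, y) = (qA, x, R) → x[qA]xyyx

The machine reaches the accept state qA and halts.

Answer: Accept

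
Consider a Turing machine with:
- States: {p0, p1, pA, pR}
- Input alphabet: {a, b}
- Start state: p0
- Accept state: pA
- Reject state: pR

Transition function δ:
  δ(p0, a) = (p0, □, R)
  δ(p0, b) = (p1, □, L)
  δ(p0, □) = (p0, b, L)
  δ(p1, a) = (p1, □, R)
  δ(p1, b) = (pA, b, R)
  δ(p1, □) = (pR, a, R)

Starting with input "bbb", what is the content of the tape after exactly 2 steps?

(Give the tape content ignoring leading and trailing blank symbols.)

Execution trace:
Initial: [p0]bbb
Step 1: δ(p0, b) = (p1, □, L) → [p1]□□bb
Step 2: δ(p1, □) = (pR, a, R) → a[pR]□bb

The machine reaches the reject state pR and halts.

After 2 steps, the tape (ignoring leading/trailing blanks) is: a□bb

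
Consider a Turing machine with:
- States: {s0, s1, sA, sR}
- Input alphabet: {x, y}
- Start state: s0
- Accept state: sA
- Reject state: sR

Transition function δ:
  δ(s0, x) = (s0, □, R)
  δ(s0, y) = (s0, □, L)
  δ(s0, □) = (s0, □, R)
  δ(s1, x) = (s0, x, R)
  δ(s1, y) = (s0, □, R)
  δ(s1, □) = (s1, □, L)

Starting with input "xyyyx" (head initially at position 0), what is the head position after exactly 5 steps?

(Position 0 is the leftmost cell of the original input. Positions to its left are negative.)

Execution trace (head position shown):
Step 0: [s0]xyyyx  (head at position 0)
Step 1: move right → □[s0]yyyx  (head at position 1)
Step 2: move left → [s0]□□yyx  (head at position 0)
Step 3: move right → □[s0]□yyx  (head at position 1)
Step 4: move right → □□[s0]yyx  (head at position 2)
Step 5: move left → □[s0]□□yx  (head at position 1)

After 5 steps, the head is at position 1.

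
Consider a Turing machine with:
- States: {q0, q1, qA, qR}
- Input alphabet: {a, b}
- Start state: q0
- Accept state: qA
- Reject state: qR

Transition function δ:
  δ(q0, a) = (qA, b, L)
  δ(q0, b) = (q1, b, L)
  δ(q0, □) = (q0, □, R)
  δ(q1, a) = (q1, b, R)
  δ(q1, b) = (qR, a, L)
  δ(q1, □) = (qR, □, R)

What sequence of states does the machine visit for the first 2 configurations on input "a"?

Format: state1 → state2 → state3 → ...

Execution trace:
Initial: [q0]a
Step 1: δ(q0, a) = (qA, b, L) → [qA]□b

The machine reaches the accept state qA and halts.

State sequence: q0 → qA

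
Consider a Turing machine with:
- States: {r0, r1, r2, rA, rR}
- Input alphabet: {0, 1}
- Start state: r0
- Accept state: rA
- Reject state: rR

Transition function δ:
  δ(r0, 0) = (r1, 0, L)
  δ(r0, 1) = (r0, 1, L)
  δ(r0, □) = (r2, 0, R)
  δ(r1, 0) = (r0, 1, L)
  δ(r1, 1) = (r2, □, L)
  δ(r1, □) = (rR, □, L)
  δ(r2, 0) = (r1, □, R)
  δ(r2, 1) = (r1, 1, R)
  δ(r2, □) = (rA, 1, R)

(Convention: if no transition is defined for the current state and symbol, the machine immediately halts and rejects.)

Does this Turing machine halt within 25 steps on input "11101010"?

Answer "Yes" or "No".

Execution trace:
Initial: [r0]11101010
Step 1: δ(r0, 1) = (r0, 1, L) → [r0]□11101010
Step 2: δ(r0, □) = (r2, 0, R) → 0[r2]11101010
Step 3: δ(r2, 1) = (r1, 1, R) → 01[r1]1101010
Step 4: δ(r1, 1) = (r2, □, L) → 0[r2]1□101010
Step 5: δ(r2, 1) = (r1, 1, R) → 01[r1]□101010
Step 6: δ(r1, □) = (rR, □, L) → 0[rR]1□101010

The machine reaches the reject state rR and halts.
The machine halted after 6 steps (within the 25-step bound).

Answer: Yes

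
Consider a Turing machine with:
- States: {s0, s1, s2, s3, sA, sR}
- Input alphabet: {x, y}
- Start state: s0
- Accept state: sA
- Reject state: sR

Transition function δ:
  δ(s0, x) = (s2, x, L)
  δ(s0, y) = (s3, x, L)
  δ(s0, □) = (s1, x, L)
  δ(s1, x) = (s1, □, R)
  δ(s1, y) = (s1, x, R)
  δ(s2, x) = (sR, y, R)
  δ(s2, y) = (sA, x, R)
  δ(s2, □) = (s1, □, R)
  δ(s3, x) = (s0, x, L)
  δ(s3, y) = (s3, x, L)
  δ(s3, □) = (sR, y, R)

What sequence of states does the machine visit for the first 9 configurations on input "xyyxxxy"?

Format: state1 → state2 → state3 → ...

Execution trace:
Initial: [s0]xyyxxxy
Step 1: δ(s0, x) = (s2, x, L) → [s2]□xyyxxxy
Step 2: δ(s2, □) = (s1, □, R) → □[s1]xyyxxxy
Step 3: δ(s1, x) = (s1, □, R) → □□[s1]yyxxxy
Step 4: δ(s1, y) = (s1, x, R) → □□x[s1]yxxxy
Step 5: δ(s1, y) = (s1, x, R) → □□xx[s1]xxxy
Step 6: δ(s1, x) = (s1, □, R) → □□xx□[s1]xxy
Step 7: δ(s1, x) = (s1, □, R) → □□xx□□[s1]xy
Step 8: δ(s1, x) = (s1, □, R) → □□xx□□□[s1]y

State sequence: s0 → s2 → s1 → s1 → s1 → s1 → s1 → s1 → s1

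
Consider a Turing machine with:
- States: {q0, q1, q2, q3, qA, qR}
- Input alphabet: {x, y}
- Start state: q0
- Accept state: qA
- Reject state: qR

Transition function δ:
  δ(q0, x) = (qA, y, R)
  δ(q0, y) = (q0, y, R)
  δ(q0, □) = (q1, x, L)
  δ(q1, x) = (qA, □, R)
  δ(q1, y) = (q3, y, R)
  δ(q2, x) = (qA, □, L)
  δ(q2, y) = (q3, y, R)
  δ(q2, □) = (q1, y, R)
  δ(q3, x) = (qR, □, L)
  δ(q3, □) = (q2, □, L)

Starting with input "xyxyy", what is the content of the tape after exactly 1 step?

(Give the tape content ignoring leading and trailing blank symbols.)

Execution trace:
Initial: [q0]xyxyy
Step 1: δ(q0, x) = (qA, y, R) → y[qA]yxyy

The machine reaches the accept state qA and halts.

After 1 step, the tape (ignoring leading/trailing blanks) is: yyxyy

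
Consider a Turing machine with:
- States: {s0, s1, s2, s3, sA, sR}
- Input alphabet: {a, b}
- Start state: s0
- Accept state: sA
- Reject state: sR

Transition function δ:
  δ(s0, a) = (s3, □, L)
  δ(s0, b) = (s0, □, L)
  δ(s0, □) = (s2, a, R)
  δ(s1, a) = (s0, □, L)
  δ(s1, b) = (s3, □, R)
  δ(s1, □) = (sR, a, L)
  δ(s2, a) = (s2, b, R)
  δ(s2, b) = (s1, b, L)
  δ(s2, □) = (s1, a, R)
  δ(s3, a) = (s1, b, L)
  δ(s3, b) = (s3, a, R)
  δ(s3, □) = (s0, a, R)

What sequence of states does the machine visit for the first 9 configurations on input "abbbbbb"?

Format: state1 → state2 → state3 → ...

Execution trace:
Initial: [s0]abbbbbb
Step 1: δ(s0, a) = (s3, □, L) → [s3]□□bbbbbb
Step 2: δ(s3, □) = (s0, a, R) → a[s0]□bbbbbb
Step 3: δ(s0, □) = (s2, a, R) → aa[s2]bbbbbb
Step 4: δ(s2, b) = (s1, b, L) → a[s1]abbbbbb
Step 5: δ(s1, a) = (s0, □, L) → [s0]a□bbbbbb
Step 6: δ(s0, a) = (s3, □, L) → [s3]□□□bbbbbb
Step 7: δ(s3, □) = (s0, a, R) → a[s0]□□bbbbbb
Step 8: δ(s0, □) = (s2, a, R) → aa[s2]□bbbbbb

State sequence: s0 → s3 → s0 → s2 → s1 → s0 → s3 → s0 → s2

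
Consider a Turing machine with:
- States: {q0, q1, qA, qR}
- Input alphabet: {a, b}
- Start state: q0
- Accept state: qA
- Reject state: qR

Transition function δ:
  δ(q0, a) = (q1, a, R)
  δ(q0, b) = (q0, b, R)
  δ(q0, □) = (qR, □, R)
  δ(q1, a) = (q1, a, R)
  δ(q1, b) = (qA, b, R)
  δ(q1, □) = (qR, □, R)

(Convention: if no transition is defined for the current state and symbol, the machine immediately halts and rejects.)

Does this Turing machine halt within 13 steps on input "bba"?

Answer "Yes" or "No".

Execution trace:
Initial: [q0]bba
Step 1: δ(q0, b) = (q0, b, R) → b[q0]ba
Step 2: δ(q0, b) = (q0, b, R) → bb[q0]a
Step 3: δ(q0, a) = (q1, a, R) → bba[q1]□
Step 4: δ(q1, □) = (qR, □, R) → bba□[qR]□

The machine reaches the reject state qR and halts.
The machine halted after 4 steps (within the 13-step bound).

Answer: Yes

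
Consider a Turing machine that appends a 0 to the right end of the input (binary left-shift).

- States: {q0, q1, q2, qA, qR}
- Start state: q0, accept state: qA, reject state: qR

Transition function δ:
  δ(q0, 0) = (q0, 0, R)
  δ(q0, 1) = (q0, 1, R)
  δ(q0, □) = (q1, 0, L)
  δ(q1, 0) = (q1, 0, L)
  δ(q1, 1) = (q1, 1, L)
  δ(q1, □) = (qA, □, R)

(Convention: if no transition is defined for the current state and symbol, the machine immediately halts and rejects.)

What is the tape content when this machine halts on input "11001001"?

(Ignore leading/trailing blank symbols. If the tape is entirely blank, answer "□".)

Execution trace:
Initial: [q0]11001001
Step 1: δ(q0, 1) = (q0, 1, R) → 1[q0]1001001
Step 2: δ(q0, 1) = (q0, 1, R) → 11[q0]001001
Step 3: δ(q0, 0) = (q0, 0, R) → 110[q0]01001
Step 4: δ(q0, 0) = (q0, 0, R) → 1100[q0]1001
Step 5: δ(q0, 1) = (q0, 1, R) → 11001[q0]001
Step 6: δ(q0, 0) = (q0, 0, R) → 110010[q0]01
Step 7: δ(q0, 0) = (q0, 0, R) → 1100100[q0]1
Step 8: δ(q0, 1) = (q0, 1, R) → 11001001[q0]□
Step 9: δ(q0, □) = (q1, 0, L) → 1100100[q1]10
Step 10: δ(q1, 1) = (q1, 1, L) → 110010[q1]010
Step 11: δ(q1, 0) = (q1, 0, L) → 11001[q1]0010
Step 12: δ(q1, 0) = (q1, 0, L) → 1100[q1]10010
Step 13: δ(q1, 1) = (q1, 1, L) → 110[q1]010010
Step 14: δ(q1, 0) = (q1, 0, L) → 11[q1]0010010
Step 15: δ(q1, 0) = (q1, 0, L) → 1[q1]10010010
Step 16: δ(q1, 1) = (q1, 1, L) → [q1]110010010
Step 17: δ(q1, 1) = (q1, 1, L) → [q1]□110010010
Step 18: δ(q1, □) = (qA, □, R) → □[qA]110010010

The machine reaches the accept state qA and halts.

Final tape (ignoring leading/trailing blanks): 110010010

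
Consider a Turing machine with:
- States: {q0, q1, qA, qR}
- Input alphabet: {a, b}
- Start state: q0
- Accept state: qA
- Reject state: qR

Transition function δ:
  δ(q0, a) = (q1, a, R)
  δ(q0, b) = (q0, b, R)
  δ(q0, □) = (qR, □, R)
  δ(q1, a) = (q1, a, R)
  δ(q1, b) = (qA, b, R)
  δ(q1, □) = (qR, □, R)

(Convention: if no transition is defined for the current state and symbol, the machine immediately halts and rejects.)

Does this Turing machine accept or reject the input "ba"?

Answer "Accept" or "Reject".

Execution trace:
Initial: [q0]ba
Step 1: δ(q0, b) = (q0, b, R) → b[q0]a
Step 2: δ(q0, a) = (q1, a, R) → ba[q1]□
Step 3: δ(q1, □) = (qR, □, R) → ba□[qR]□

The machine reaches the reject state qR and halts.

Answer: Reject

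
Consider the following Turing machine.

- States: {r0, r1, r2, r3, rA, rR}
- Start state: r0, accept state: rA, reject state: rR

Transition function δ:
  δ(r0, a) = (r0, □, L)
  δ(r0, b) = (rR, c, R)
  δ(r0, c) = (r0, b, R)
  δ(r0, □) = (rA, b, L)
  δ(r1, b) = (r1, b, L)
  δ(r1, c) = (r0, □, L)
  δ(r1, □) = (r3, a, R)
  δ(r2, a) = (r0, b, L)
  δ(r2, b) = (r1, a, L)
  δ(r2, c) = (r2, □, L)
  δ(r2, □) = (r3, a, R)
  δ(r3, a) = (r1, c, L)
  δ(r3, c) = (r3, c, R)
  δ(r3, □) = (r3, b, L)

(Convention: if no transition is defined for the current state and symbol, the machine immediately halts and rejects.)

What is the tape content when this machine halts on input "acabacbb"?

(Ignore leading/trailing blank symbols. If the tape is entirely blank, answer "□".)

Execution trace:
Initial: [r0]acabacbb
Step 1: δ(r0, a) = (r0, □, L) → [r0]□□cabacbb
Step 2: δ(r0, □) = (rA, b, L) → [rA]□b□cabacbb

The machine reaches the accept state rA and halts.

Final tape (ignoring leading/trailing blanks): b□cabacbb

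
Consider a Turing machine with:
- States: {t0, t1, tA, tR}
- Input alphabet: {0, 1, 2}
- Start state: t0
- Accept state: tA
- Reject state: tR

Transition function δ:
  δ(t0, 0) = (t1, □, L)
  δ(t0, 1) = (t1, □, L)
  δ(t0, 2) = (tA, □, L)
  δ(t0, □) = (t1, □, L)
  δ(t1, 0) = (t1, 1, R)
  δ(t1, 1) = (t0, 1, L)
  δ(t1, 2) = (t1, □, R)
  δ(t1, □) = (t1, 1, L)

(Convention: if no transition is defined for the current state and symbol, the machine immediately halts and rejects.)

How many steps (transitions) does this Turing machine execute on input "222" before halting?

Execution trace:
Initial: [t0]222
Step 1: δ(t0, 2) = (tA, □, L) → [tA]□□22

The machine reaches the accept state tA and halts.

The machine executed 1 step before halting.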